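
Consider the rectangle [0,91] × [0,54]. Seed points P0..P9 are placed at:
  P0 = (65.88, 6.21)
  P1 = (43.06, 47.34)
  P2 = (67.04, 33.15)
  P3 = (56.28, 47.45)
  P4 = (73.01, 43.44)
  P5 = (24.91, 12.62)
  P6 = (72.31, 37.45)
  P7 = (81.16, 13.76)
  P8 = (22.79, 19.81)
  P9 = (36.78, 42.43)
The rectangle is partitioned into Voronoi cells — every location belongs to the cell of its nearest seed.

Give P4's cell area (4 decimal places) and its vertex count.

Area of P4's cell: 366.0771 (5 vertices)

1. box [0,91]×[0,54]: [(0, 0) (91, 0) (91, 54) (0, 54)]
2. ⊥bis P4·P0 via (69.445,24.825): [(0, 38.1246) (91, 20.697) (91, 54) (0, 54)]  |A|=2237.6208
3. ⊥bis P4·P1 via (58.035,45.39): [(55.6999, 27.4574) (91, 20.697) (91, 54) (59.1562, 54)]  |A|=1010.4107
4. ⊥bis P4·P2 via (70.025,38.295): [(58.0182, 45.261) (91, 26.1258) (91, 54) (59.1562, 54)]  |A|=598.811
5. ⊥bis P4·P3 via (64.645,45.445): [(63.7973, 41.9082) (91, 26.1258) (91, 54) (66.6955, 54)]  |A|=526.0695
6. ⊥bis P4·P5 via (48.96,28.03): [(63.7973, 41.9082) (91, 26.1258) (91, 54) (66.6955, 54)]  |A|=526.0695
7. ⊥bis P4·P6 via (72.66,40.445): [(63.7973, 41.9082) (64.7199, 41.3729) (91, 38.3018) (91, 54) (66.6955, 54)]  |A|=366.0771
8. ⊥bis P4·P7 via (77.085,28.6): [(63.7973, 41.9082) (64.7199, 41.3729) (91, 38.3018) (91, 54) (66.6955, 54)]  |A|=366.0771
9. ⊥bis P4·P8 via (47.9,31.625): [(63.7973, 41.9082) (64.7199, 41.3729) (91, 38.3018) (91, 54) (66.6955, 54)]  |A|=366.0771
10. ⊥bis P4·P9 via (54.895,42.935): [(63.7973, 41.9082) (64.7199, 41.3729) (91, 38.3018) (91, 54) (66.6955, 54)]  |A|=366.0771
11. canonical 5-gon: [(63.7973, 41.9082) (64.7199, 41.3729) (91, 38.3018) (91, 54) (66.6955, 54)]
12. shoelace: 366.0771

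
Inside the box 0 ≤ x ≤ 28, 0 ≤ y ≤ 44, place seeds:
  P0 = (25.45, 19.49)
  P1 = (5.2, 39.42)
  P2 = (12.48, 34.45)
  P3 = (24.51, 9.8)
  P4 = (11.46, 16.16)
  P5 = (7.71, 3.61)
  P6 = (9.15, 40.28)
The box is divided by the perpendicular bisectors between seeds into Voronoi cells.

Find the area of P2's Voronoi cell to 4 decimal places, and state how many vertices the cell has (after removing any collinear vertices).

Area of P2's cell: 296.6928 (6 vertices)

1. box [0,28]×[0,44]: [(0, 0) (28, 0) (28, 44) (0, 44)]
2. ⊥bis P2·P0 via (18.965,26.97): [(0, 10.5278) (28, 34.8032) (28, 44) (0, 44)]  |A|=597.3674
3. ⊥bis P2·P1 via (8.84,36.935): [(0, 23.9863) (0, 10.5278) (28, 34.8032) (28, 44) (13.6632, 44)]  |A|=460.6413
4. ⊥bis P2·P3 via (18.495,22.125): [(0, 23.9863) (0, 13.0988) (6.7848, 16.4101) (28, 34.8032) (28, 44) (13.6632, 44)]  |A|=451.9191
5. ⊥bis P2·P4 via (11.97,25.305): [(1.3063, 25.8997) (16.7378, 25.0391) (28, 34.8032) (28, 44) (13.6632, 44)]  |A|=332.6824
6. ⊥bis P2·P5 via (10.095,19.03): [(1.3063, 25.8997) (16.7378, 25.0391) (28, 34.8032) (28, 44) (13.6632, 44)]  |A|=332.6824
7. ⊥bis P2·P6 via (10.815,37.365): [(8.0588, 35.7907) (1.3063, 25.8997) (16.7378, 25.0391) (28, 34.8032) (28, 44) (22.4312, 44)]  |A|=296.6928
8. canonical 6-gon: [(8.0588, 35.7907) (1.3063, 25.8997) (16.7378, 25.0391) (28, 34.8032) (28, 44) (22.4312, 44)]
9. shoelace: 296.6928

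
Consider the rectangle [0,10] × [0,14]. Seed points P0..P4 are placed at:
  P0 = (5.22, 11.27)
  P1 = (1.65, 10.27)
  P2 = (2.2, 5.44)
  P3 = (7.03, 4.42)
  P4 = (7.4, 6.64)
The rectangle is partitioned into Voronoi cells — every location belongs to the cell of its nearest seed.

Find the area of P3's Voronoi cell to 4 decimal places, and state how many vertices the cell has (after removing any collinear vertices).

1. box [0,10]×[0,14]: [(0, 0) (10, 0) (10, 14) (0, 14)]
2. ⊥bis P3·P0 via (6.125,7.845): [(0, 6.2266) (0, 0) (10, 0) (10, 8.8689)]  |A|=75.4774
3. ⊥bis P3·P1 via (4.34,7.345): [(4.3832, 7.3848) (0, 3.3537) (0, 0) (10, 0) (10, 8.8689)]  |A|=69.1811
4. ⊥bis P3·P2 via (4.615,4.93): [(5.1777, 7.5947) (3.5739, 0) (10, 0) (10, 8.8689)]  |A|=45.7863
5. ⊥bis P3·P4 via (7.215,5.53): [(4.8258, 5.9282) (3.5739, 0) (10, 0) (10, 5.0658)]  |A|=32.1535
6. canonical 4-gon: [(4.8258, 5.9282) (3.5739, 0) (10, 0) (10, 5.0658)]
7. shoelace: 32.1535

Area of P3's cell: 32.1535 (4 vertices)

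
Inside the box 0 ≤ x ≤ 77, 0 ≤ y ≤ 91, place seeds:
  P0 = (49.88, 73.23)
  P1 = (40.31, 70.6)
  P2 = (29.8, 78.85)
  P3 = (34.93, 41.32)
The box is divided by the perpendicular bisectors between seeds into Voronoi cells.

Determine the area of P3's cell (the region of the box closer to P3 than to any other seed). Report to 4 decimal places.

Area of P3's cell: 4112.3741

1. box [0,77]×[0,91]: [(0, 0) (77, 0) (77, 91) (0, 91)]
2. ⊥bis P3·P0 via (42.405,57.275): [(0, 77.142) (0, 0) (77, 0) (77, 41.0671)]  |A|=4551.0475
3. ⊥bis P3·P1 via (37.62,55.96): [(50.1104, 53.665) (0, 62.8724) (0, 0) (77, 0) (77, 41.0671)]  |A|=4193.5211
4. ⊥bis P3·P2 via (32.365,60.085): [(50.1104, 53.665) (22.5051, 58.7373) (0, 55.661) (0, 0) (77, 0) (77, 41.0671)]  |A|=4112.3741
5. canonical 6-gon: [(50.1104, 53.665) (22.5051, 58.7373) (0, 55.661) (0, 0) (77, 0) (77, 41.0671)]
6. shoelace: 4112.3741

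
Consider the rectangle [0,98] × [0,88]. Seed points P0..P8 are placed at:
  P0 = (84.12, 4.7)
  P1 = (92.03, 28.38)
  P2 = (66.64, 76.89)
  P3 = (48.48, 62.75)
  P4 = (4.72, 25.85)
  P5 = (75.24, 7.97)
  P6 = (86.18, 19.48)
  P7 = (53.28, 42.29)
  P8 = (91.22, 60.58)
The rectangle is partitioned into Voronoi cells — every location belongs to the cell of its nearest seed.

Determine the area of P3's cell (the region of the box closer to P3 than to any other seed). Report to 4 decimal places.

Area of P3's cell: 1855.8122

1. box [0,98]×[0,88]: [(0, 0) (98, 0) (98, 88) (0, 88)]
2. ⊥bis P3·P0 via (66.3,33.725): [(0, 0) (11.3691, 0) (98, 53.1873) (98, 88) (0, 88)]  |A|=6320.1678
3. ⊥bis P3·P1 via (70.255,45.565): [(0, 0) (11.3691, 0) (55.8449, 27.3061) (98, 80.7205) (98, 88) (0, 88)]  |A|=5739.8358
4. ⊥bis P3·P2 via (57.56,69.82): [(0, 0) (11.3691, 0) (55.8449, 27.3061) (73.3713, 49.5136) (43.4044, 88) (0, 88)]  |A|=4599.5998
5. ⊥bis P3·P4 via (26.6,44.3): [(0, 75.8451) (46.0176, 21.2725) (55.8449, 27.3061) (73.3713, 49.5136) (43.4044, 88) (0, 88)]  |A|=2733.5695
6. ⊥bis P3·P5 via (61.86,35.36): [(0, 75.8451) (42.2261, 25.7689) (62.4152, 35.6312) (73.3713, 49.5136) (43.4044, 88) (0, 88)]  |A|=2648.399
7. ⊥bis P3·P6 via (67.33,41.115): [(0, 75.8451) (42.2261, 25.7689) (59.2759, 34.0977) (65.451, 39.4779) (73.3713, 49.5136) (43.4044, 88) (0, 88)]  |A|=2644.6888
8. ⊥bis P3·P7 via (50.88,52.52): [(0, 75.8451) (24.8233, 46.407) (67.918, 56.5172) (43.4044, 88) (0, 88)]  |A|=1855.8122
9. ⊥bis P3·P8 via (69.85,61.665): [(0, 75.8451) (24.8233, 46.407) (67.918, 56.5172) (43.4044, 88) (0, 88)]  |A|=1855.8122
10. canonical 5-gon: [(0, 75.8451) (24.8233, 46.407) (67.918, 56.5172) (43.4044, 88) (0, 88)]
11. shoelace: 1855.8122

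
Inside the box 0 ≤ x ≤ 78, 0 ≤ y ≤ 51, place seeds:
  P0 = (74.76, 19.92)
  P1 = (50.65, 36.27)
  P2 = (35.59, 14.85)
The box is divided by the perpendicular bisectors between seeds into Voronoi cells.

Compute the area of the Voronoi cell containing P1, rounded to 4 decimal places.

Area of P1's cell: 1210.1482

1. box [0,78]×[0,51]: [(0, 0) (78, 0) (78, 51) (0, 51)]
2. ⊥bis P1·P0 via (62.705,28.095): [(0, 0) (43.6526, 0) (78, 50.6493) (78, 51) (0, 51)]  |A|=3108.1646
3. ⊥bis P1·P2 via (43.12,25.56): [(55.2178, 17.0543) (78, 50.6493) (78, 51) (6.9364, 51)]  |A|=1210.1482
4. canonical 4-gon: [(55.2178, 17.0543) (78, 50.6493) (78, 51) (6.9364, 51)]
5. shoelace: 1210.1482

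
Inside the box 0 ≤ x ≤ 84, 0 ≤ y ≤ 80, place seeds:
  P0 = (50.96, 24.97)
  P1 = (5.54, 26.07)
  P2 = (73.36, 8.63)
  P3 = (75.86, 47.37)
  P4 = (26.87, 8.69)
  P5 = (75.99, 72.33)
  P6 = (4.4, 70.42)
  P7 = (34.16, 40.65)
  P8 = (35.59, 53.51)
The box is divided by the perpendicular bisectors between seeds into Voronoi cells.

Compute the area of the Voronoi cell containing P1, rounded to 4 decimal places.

Area of P1's cell: 727.7703

1. box [0,84]×[0,80]: [(0, 0) (84, 0) (84, 80) (0, 80)]
2. ⊥bis P1·P0 via (28.25,25.52): [(0, 0) (27.6319, 0) (29.5694, 80) (0, 80)]  |A|=2288.0546
3. ⊥bis P1·P2 via (39.45,17.35): [(0, 0) (27.6319, 0) (29.5694, 80) (0, 80)]  |A|=2288.0546
4. ⊥bis P1·P3 via (40.7,36.72): [(0, 0) (27.6319, 0) (29.4229, 73.9503) (27.5904, 80) (0, 80)]  |A|=2282.0685
5. ⊥bis P1·P4 via (16.205,17.38): [(0, 0) (2.0435, 0) (28.4158, 32.366) (29.4229, 73.9503) (27.5904, 80) (0, 80)]  |A|=1867.9712
6. ⊥bis P1·P5 via (40.765,49.2): [(0, 0) (2.0435, 0) (28.4158, 32.366) (29.2483, 66.739) (20.5406, 80) (0, 80)]  |A|=1814.0919
7. ⊥bis P1·P6 via (4.97,48.245): [(0, 48.1172) (0, 0) (2.0435, 0) (28.4158, 32.366) (28.8152, 48.8579)]  |A|=954.1768
8. ⊥bis P1·P7 via (19.85,33.36): [(12.1728, 48.4301) (0, 48.1172) (0, 0) (2.0435, 0) (23.4568, 26.28)]  |A|=727.7703
9. ⊥bis P1·P8 via (20.565,39.79): [(12.1728, 48.4301) (0, 48.1172) (0, 0) (2.0435, 0) (23.4568, 26.28)]  |A|=727.7703
10. canonical 5-gon: [(12.1728, 48.4301) (0, 48.1172) (0, 0) (2.0435, 0) (23.4568, 26.28)]
11. shoelace: 727.7703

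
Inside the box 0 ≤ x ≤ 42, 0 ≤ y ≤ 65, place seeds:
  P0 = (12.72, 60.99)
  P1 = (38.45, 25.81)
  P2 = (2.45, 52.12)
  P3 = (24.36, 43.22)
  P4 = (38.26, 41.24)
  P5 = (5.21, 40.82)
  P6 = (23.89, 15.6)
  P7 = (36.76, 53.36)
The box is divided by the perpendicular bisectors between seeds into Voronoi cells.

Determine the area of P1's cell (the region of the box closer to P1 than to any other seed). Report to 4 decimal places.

Area of P1's cell: 263.2317

1. box [0,42]×[0,65]: [(0, 0) (42, 0) (42, 65) (0, 65)]
2. ⊥bis P1·P0 via (25.585,43.4): [(0, 24.6876) (0, 0) (42, 0) (42, 55.4056)]  |A|=1681.9579
3. ⊥bis P1·P2 via (20.45,38.965): [(21.5166, 40.4245) (0, 10.9832) (0, 0) (42, 0) (42, 55.4056)]  |A|=1534.5221
4. ⊥bis P1·P3 via (31.405,34.515): [(0, 9.0988) (0, 0) (42, 0) (42, 43.0896)]  |A|=1095.9556
5. ⊥bis P1·P4 via (38.355,33.525): [(30.0554, 33.4228) (0, 9.0988) (0, 0) (42, 0) (42, 33.5699)]  |A|=1039.1013
6. ⊥bis P1·P5 via (21.83,33.315): [(30.0554, 33.4228) (17.1694, 22.9941) (6.7861, 0) (42, 0) (42, 33.5699)]  |A|=882.9704
7. ⊥bis P1·P6 via (31.17,20.705): [(30.0554, 33.4228) (25.0771, 29.3938) (42, 5.2608) (42, 33.5699)]  |A|=263.2317
8. ⊥bis P1·P7 via (37.605,39.585): [(30.0554, 33.4228) (25.0771, 29.3938) (42, 5.2608) (42, 33.5699)]  |A|=263.2317
9. canonical 4-gon: [(30.0554, 33.4228) (25.0771, 29.3938) (42, 5.2608) (42, 33.5699)]
10. shoelace: 263.2317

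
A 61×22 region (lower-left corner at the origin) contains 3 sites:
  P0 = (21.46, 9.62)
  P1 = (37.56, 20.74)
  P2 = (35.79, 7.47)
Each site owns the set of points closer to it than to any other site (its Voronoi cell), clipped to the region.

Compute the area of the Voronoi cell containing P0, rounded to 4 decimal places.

1. box [0,61]×[0,22]: [(0, 0) (61, 0) (61, 22) (0, 22)]
2. ⊥bis P0·P1 via (29.51,15.18): [(0, 0) (39.9946, 0) (24.7995, 22) (0, 22)]  |A|=712.7352
3. ⊥bis P0·P2 via (28.625,8.545): [(0, 0) (27.343, 0) (29.6008, 15.0486) (24.7995, 22) (0, 22)]  |A|=617.5407
4. canonical 5-gon: [(0, 0) (27.343, 0) (29.6008, 15.0486) (24.7995, 22) (0, 22)]
5. shoelace: 617.5407

Area of P0's cell: 617.5407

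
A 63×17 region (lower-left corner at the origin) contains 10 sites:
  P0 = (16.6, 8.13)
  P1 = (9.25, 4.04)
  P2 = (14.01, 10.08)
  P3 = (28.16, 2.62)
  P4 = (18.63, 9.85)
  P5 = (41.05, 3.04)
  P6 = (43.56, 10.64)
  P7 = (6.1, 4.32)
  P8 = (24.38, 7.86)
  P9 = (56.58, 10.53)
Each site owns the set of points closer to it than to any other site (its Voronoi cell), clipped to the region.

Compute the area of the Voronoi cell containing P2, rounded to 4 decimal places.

Area of P2's cell: 93.2473

1. box [0,63]×[0,17]: [(0, 0) (63, 0) (63, 17) (0, 17)]
2. ⊥bis P2·P0 via (15.305,9.105): [(0, 0) (8.4499, 0) (21.2491, 17) (0, 17)]  |A|=252.4415
3. ⊥bis P2·P1 via (11.63,7.06): [(0, 16.2254) (12.9702, 6.0038) (21.2491, 17) (0, 17)]  |A|=121.8528
4. ⊥bis P2·P3 via (21.085,6.35): [(0, 16.2254) (12.9702, 6.0038) (21.2491, 17) (0, 17)]  |A|=121.8528
5. ⊥bis P2·P4 via (16.32,9.965): [(0, 16.2254) (12.9702, 6.0038) (16.346, 10.4877) (16.6702, 17) (0, 17)]  |A|=106.9432
6. ⊥bis P2·P5 via (27.53,6.56): [(0, 16.2254) (12.9702, 6.0038) (16.346, 10.4877) (16.6702, 17) (0, 17)]  |A|=106.9432
7. ⊥bis P2·P6 via (28.785,10.36): [(0, 16.2254) (12.9702, 6.0038) (16.346, 10.4877) (16.6702, 17) (0, 17)]  |A|=106.9432
8. ⊥bis P2·P7 via (10.055,7.2): [(8.1732, 9.7843) (12.9702, 6.0038) (16.346, 10.4877) (16.6702, 17) (2.9187, 17)]  |A|=93.2473
9. ⊥bis P2·P8 via (19.195,8.97): [(8.1732, 9.7843) (12.9702, 6.0038) (16.346, 10.4877) (16.6702, 17) (2.9187, 17)]  |A|=93.2473
10. ⊥bis P2·P9 via (35.295,10.305): [(8.1732, 9.7843) (12.9702, 6.0038) (16.346, 10.4877) (16.6702, 17) (2.9187, 17)]  |A|=93.2473
11. canonical 5-gon: [(8.1732, 9.7843) (12.9702, 6.0038) (16.346, 10.4877) (16.6702, 17) (2.9187, 17)]
12. shoelace: 93.2473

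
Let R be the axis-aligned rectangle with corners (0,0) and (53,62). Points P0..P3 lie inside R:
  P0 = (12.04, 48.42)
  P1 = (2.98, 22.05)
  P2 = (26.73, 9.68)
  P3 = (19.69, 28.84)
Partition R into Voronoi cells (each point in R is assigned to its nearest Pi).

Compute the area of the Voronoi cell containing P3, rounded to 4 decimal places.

Area of P3's cell: 938.4816

1. box [0,53]×[0,62]: [(0, 0) (53, 0) (53, 62) (0, 62)]
2. ⊥bis P3·P0 via (15.865,38.63): [(0, 32.4315) (0, 0) (53, 0) (53, 53.1388)]  |A|=2267.6127
3. ⊥bis P3·P1 via (11.335,25.445): [(7.3321, 35.2961) (21.6744, 0) (53, 0) (53, 53.1388)]  |A|=1766.2066
4. ⊥bis P3·P2 via (23.21,19.26): [(7.3321, 35.2961) (15.0644, 16.267) (53, 30.2058) (53, 53.1388)]  |A|=938.4816
5. canonical 4-gon: [(7.3321, 35.2961) (15.0644, 16.267) (53, 30.2058) (53, 53.1388)]
6. shoelace: 938.4816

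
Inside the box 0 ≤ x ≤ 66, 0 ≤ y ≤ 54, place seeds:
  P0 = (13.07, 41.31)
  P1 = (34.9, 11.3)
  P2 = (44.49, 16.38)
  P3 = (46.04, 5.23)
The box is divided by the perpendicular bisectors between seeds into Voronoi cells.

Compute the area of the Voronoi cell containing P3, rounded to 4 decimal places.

1. box [0,66]×[0,54]: [(0, 0) (66, 0) (66, 54) (0, 54)]
2. ⊥bis P3·P0 via (29.555,23.27): [(4.09, 0) (66, 0) (66, 54) (63.1837, 54)]  |A|=1747.6104
3. ⊥bis P3·P1 via (40.47,8.265): [(35.9665, 0) (66, 0) (66, 54) (65.3902, 54)]  |A|=827.367
4. ⊥bis P3·P2 via (45.265,10.805): [(41.5745, 10.292) (35.9665, 0) (66, 0) (66, 13.6874)]  |A|=321.7133
5. canonical 4-gon: [(41.5745, 10.292) (35.9665, 0) (66, 0) (66, 13.6874)]
6. shoelace: 321.7133

Area of P3's cell: 321.7133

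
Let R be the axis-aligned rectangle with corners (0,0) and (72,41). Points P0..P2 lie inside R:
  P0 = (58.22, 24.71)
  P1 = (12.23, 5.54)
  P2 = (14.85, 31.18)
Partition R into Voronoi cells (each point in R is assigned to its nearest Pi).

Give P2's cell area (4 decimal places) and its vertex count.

1. box [0,72]×[0,41]: [(0, 0) (72, 0) (72, 41) (0, 41)]
2. ⊥bis P2·P0 via (36.535,27.945): [(0, 0) (32.3661, 0) (38.4826, 41) (0, 41)]  |A|=1452.3981
3. ⊥bis P2·P1 via (13.54,18.36): [(0, 19.7436) (34.7813, 16.1895) (38.4826, 41) (0, 41)]  |A|=847.0493
4. canonical 4-gon: [(0, 19.7436) (34.7813, 16.1895) (38.4826, 41) (0, 41)]
5. shoelace: 847.0493

Area of P2's cell: 847.0493 (4 vertices)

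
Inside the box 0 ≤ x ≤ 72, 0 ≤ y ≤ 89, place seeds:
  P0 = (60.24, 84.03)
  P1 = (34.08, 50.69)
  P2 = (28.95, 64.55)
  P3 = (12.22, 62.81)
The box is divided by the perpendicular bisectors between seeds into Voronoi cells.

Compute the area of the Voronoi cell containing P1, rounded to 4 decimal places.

1. box [0,72]×[0,89]: [(0, 0) (72, 0) (72, 89) (0, 89)]
2. ⊥bis P1·P0 via (47.16,67.36): [(0, 0) (72, 0) (72, 47.8695) (19.5806, 89) (0, 89)]  |A|=5329.9807
3. ⊥bis P1·P2 via (31.515,57.62): [(0, 45.9554) (0, 0) (72, 0) (72, 47.8695) (50.58, 64.6765)]  |A|=4003.2478
4. ⊥bis P1·P3 via (23.15,56.75): [(21.5971, 53.9491) (0, 14.996) (0, 0) (72, 0) (72, 47.8695) (50.58, 64.6765)]  |A|=3668.9318
5. canonical 6-gon: [(21.5971, 53.9491) (0, 14.996) (0, 0) (72, 0) (72, 47.8695) (50.58, 64.6765)]
6. shoelace: 3668.9318

Area of P1's cell: 3668.9318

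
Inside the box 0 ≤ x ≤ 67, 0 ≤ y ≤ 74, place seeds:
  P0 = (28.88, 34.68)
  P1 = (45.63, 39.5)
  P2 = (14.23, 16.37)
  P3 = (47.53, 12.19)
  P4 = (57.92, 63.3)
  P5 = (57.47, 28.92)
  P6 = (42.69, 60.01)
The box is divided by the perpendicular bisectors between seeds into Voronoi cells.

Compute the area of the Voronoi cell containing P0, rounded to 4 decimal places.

Area of P0's cell: 1054.3381

1. box [0,67]×[0,74]: [(0, 0) (67, 0) (67, 74) (0, 74)]
2. ⊥bis P0·P1 via (37.255,37.09): [(0, 0) (47.9281, 0) (26.6337, 74) (0, 74)]  |A|=2758.7865
3. ⊥bis P0·P2 via (21.555,25.525): [(0, 42.7714) (46.2744, 5.7468) (26.6337, 74) (0, 74)]  |A|=1631.4612
4. ⊥bis P0·P3 via (38.205,23.435): [(0, 42.7714) (31.3116, 17.7186) (40.6104, 25.4297) (26.6337, 74) (0, 74)]  |A|=1518.1106
5. ⊥bis P0·P4 via (43.4,48.99): [(0, 42.7714) (31.3116, 17.7186) (40.6104, 25.4297) (29.8843, 62.7041) (18.7517, 74) (0, 74)]  |A|=1473.5933
6. ⊥bis P0·P5 via (43.175,31.8): [(0, 42.7714) (31.3116, 17.7186) (40.6104, 25.4297) (29.8843, 62.7041) (18.7517, 74) (0, 74)]  |A|=1473.5933
7. ⊥bis P0·P6 via (35.785,47.345): [(0, 66.8551) (0, 42.7714) (31.3116, 17.7186) (40.6104, 25.4297) (34.0284, 48.3027)]  |A|=1054.3381
8. canonical 5-gon: [(0, 66.8551) (0, 42.7714) (31.3116, 17.7186) (40.6104, 25.4297) (34.0284, 48.3027)]
9. shoelace: 1054.3381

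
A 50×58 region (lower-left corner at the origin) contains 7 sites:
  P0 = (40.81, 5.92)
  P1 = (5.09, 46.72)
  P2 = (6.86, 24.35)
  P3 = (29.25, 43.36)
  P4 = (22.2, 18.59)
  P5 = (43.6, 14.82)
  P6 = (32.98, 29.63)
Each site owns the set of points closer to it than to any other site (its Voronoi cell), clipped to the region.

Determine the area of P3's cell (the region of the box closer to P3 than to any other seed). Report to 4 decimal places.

1. box [0,50]×[0,58]: [(0, 0) (50, 0) (50, 58) (0, 58)]
2. ⊥bis P3·P0 via (35.03,24.64): [(0, 13.8241) (50, 29.2621) (50, 58) (0, 58)]  |A|=1822.8435
3. ⊥bis P3·P1 via (17.17,45.04): [(13.4043, 17.9628) (50, 29.2621) (50, 58) (18.9724, 58)]  |A|=1146.9698
4. ⊥bis P3·P2 via (18.055,33.855): [(15.958, 36.3249) (27.7796, 22.4014) (50, 29.2621) (50, 58) (18.9724, 58)]  |A|=1020.6571
5. ⊥bis P3·P4 via (25.725,30.975): [(15.958, 36.3249) (18.8353, 32.9359) (41.2429, 26.5583) (50, 29.2621) (50, 58) (18.9724, 58)]  |A|=931.1514
6. ⊥bis P3·P5 via (36.425,29.09): [(15.958, 36.3249) (18.8353, 32.9359) (34.9513, 28.349) (50, 35.9156) (50, 58) (18.9724, 58)]  |A|=864.7424
7. ⊥bis P3·P6 via (31.115,36.495): [(15.958, 36.3249) (18.6814, 33.1172) (50, 41.6254) (50, 58) (18.9724, 58)]  |A|=676.7912
8. canonical 5-gon: [(15.958, 36.3249) (18.6814, 33.1172) (50, 41.6254) (50, 58) (18.9724, 58)]
9. shoelace: 676.7912

Area of P3's cell: 676.7912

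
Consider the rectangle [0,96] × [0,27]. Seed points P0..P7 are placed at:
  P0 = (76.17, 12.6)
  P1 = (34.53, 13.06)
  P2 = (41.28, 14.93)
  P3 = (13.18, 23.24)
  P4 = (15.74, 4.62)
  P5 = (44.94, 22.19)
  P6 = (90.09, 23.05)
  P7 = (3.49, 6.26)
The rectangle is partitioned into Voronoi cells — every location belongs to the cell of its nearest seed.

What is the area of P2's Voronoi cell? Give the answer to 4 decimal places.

Area of P2's cell: 306.9573

1. box [0,96]×[0,27]: [(0, 0) (96, 0) (96, 27) (0, 27)]
2. ⊥bis P2·P0 via (58.725,13.765): [(0, 0) (57.8058, 0) (59.6089, 27) (0, 27)]  |A|=1585.0972
3. ⊥bis P2·P1 via (37.905,13.995): [(41.7821, 0) (57.8058, 0) (59.6089, 27) (34.3021, 27)]  |A|=557.9596
4. ⊥bis P2·P3 via (27.23,19.085): [(41.7821, 0) (57.8058, 0) (59.6089, 27) (34.3021, 27)]  |A|=557.9596
5. ⊥bis P2·P4 via (28.51,9.775): [(41.7821, 0) (57.8058, 0) (59.6089, 27) (34.3021, 27)]  |A|=557.9596
6. ⊥bis P2·P5 via (43.11,18.56): [(35.5901, 22.351) (41.7821, 0) (57.8058, 0) (58.5262, 10.7882)]  |A|=306.9573
7. ⊥bis P2·P6 via (65.685,18.99): [(35.5901, 22.351) (41.7821, 0) (57.8058, 0) (58.5262, 10.7882)]  |A|=306.9573
8. ⊥bis P2·P7 via (22.385,10.595): [(35.5901, 22.351) (41.7821, 0) (57.8058, 0) (58.5262, 10.7882)]  |A|=306.9573
9. canonical 4-gon: [(35.5901, 22.351) (41.7821, 0) (57.8058, 0) (58.5262, 10.7882)]
10. shoelace: 306.9573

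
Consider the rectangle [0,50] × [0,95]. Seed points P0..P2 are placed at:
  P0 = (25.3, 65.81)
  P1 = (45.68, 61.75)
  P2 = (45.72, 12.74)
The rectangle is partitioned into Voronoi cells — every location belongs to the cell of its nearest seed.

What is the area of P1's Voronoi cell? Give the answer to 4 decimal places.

1. box [0,50]×[0,95]: [(0, 0) (50, 0) (50, 95) (0, 95)]
2. ⊥bis P1·P0 via (35.49,63.78): [(22.7841, 0) (50, 0) (50, 95) (41.7095, 95)]  |A|=1686.5558
3. ⊥bis P1·P2 via (45.7,37.245): [(30.2013, 37.2324) (50, 37.2485) (50, 95) (41.7095, 95)]  |A|=811.1635
4. canonical 4-gon: [(30.2013, 37.2324) (50, 37.2485) (50, 95) (41.7095, 95)]
5. shoelace: 811.1635

Area of P1's cell: 811.1635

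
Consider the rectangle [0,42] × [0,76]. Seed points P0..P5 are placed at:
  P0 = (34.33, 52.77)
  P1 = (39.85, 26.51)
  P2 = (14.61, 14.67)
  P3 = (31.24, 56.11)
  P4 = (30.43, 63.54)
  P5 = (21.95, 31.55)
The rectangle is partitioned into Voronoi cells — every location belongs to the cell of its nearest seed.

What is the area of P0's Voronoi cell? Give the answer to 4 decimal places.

1. box [0,42]×[0,76]: [(0, 0) (42, 0) (42, 76) (0, 76)]
2. ⊥bis P0·P1 via (37.09,39.64): [(0, 31.8435) (42, 40.6721) (42, 76) (0, 76)]  |A|=1669.1728
3. ⊥bis P0·P2 via (24.47,33.72): [(0, 46.3853) (19.9808, 36.0435) (42, 40.6721) (42, 76) (0, 76)]  |A|=1523.894
4. ⊥bis P0·P3 via (32.785,54.44): [(15.4404, 38.3936) (19.9808, 36.0435) (42, 40.6721) (42, 62.9653)]  |A|=332.4301
5. ⊥bis P0·P4 via (32.38,58.155): [(39.6437, 60.7853) (15.4404, 38.3936) (19.9808, 36.0435) (42, 40.6721) (42, 61.6386)]  |A|=330.867
6. ⊥bis P0·P5 via (28.14,42.16): [(39.6437, 60.7853) (22.8484, 45.2472) (33.6859, 38.9244) (42, 40.6721) (42, 61.6386)]  |A|=247.6655
7. canonical 5-gon: [(39.6437, 60.7853) (22.8484, 45.2472) (33.6859, 38.9244) (42, 40.6721) (42, 61.6386)]
8. shoelace: 247.6655

Area of P0's cell: 247.6655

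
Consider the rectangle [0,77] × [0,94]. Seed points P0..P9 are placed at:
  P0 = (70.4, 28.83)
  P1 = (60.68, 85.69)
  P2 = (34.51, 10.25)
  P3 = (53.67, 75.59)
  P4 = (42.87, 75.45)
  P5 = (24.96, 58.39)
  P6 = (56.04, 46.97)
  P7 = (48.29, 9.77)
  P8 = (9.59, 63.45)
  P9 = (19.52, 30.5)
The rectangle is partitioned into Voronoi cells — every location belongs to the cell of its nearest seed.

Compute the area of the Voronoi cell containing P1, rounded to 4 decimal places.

1. box [0,77]×[0,94]: [(0, 0) (77, 0) (77, 94) (0, 94)]
2. ⊥bis P1·P0 via (65.54,57.26): [(0, 46.0562) (77, 59.219) (77, 94) (0, 94)]  |A|=3184.9036
3. ⊥bis P1·P2 via (47.595,47.97): [(0, 64.4806) (35.5791, 52.1383) (77, 59.219) (77, 94) (0, 94)]  |A|=2857.1413
4. ⊥bis P1·P3 via (57.175,80.64): [(77, 66.8803) (77, 94) (37.9259, 94)]  |A|=529.8391
5. ⊥bis P1·P4 via (51.775,80.57): [(48.1222, 86.9232) (77, 66.8803) (77, 94) (44.0533, 94)]  |A|=508.1579
6. ⊥bis P1·P5 via (42.82,72.04): [(48.1222, 86.9232) (77, 66.8803) (77, 94) (44.0533, 94)]  |A|=508.1579
7. ⊥bis P1·P6 via (58.36,66.33): [(48.1222, 86.9232) (77, 66.8803) (77, 94) (44.0533, 94)]  |A|=508.1579
8. ⊥bis P1·P7 via (54.485,47.73): [(48.1222, 86.9232) (77, 66.8803) (77, 94) (44.0533, 94)]  |A|=508.1579
9. ⊥bis P1·P8 via (35.135,74.57): [(48.1222, 86.9232) (77, 66.8803) (77, 94) (44.0533, 94)]  |A|=508.1579
10. ⊥bis P1·P9 via (40.1,58.095): [(48.1222, 86.9232) (77, 66.8803) (77, 94) (44.0533, 94)]  |A|=508.1579
11. canonical 4-gon: [(48.1222, 86.9232) (77, 66.8803) (77, 94) (44.0533, 94)]
12. shoelace: 508.1579

Area of P1's cell: 508.1579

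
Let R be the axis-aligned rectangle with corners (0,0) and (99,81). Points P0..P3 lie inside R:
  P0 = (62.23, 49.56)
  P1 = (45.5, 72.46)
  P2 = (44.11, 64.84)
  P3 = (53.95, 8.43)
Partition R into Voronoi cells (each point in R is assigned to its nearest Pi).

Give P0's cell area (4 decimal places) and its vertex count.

1. box [0,99]×[0,81]: [(0, 0) (99, 0) (99, 81) (0, 81)]
2. ⊥bis P0·P1 via (53.865,61.01): [(0, 21.658) (0, 0) (99, 0) (99, 81) (81.2273, 81)]  |A|=5608.9041
3. ⊥bis P0·P2 via (53.17,57.2): [(60.423, 65.8011) (4.9351, 0) (99, 0) (99, 81) (81.2273, 81)]  |A|=4792.2164
4. ⊥bis P0·P3 via (58.09,28.995): [(60.423, 65.8011) (33.5513, 33.9349) (99, 20.7593) (99, 81) (81.2273, 81)]  |A|=2516.8393
5. canonical 5-gon: [(60.423, 65.8011) (33.5513, 33.9349) (99, 20.7593) (99, 81) (81.2273, 81)]
6. shoelace: 2516.8393

Area of P0's cell: 2516.8393 (5 vertices)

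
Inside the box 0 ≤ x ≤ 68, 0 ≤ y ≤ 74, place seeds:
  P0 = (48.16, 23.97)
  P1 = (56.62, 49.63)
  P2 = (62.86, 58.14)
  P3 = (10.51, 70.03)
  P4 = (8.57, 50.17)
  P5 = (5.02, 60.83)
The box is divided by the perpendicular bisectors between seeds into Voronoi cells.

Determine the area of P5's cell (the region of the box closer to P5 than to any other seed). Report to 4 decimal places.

Area of P5's cell: 152.2613

1. box [0,68]×[0,74]: [(0, 0) (68, 0) (68, 74) (0, 74)]
2. ⊥bis P5·P0 via (26.59,42.4): [(0, 11.2797) (53.5899, 74) (0, 74)]  |A|=1680.5863
3. ⊥bis P5·P1 via (30.82,55.23): [(0, 11.2797) (28.5273, 44.6674) (34.8941, 74) (0, 74)]  |A|=1406.3883
4. ⊥bis P5·P2 via (33.94,59.485): [(0, 11.2797) (28.5273, 44.6674) (34.539, 72.3638) (34.6151, 74) (0, 74)]  |A|=1406.16
5. ⊥bis P5·P3 via (7.765,65.43): [(0, 70.0637) (0, 11.2797) (28.5273, 44.6674) (30.1363, 52.0802)]  |A|=964.6386
6. ⊥bis P5·P4 via (6.795,55.5): [(18.0977, 59.264) (0, 70.0637) (0, 53.2371)]  |A|=152.2613
7. canonical 3-gon: [(18.0977, 59.264) (0, 70.0637) (0, 53.2371)]
8. shoelace: 152.2613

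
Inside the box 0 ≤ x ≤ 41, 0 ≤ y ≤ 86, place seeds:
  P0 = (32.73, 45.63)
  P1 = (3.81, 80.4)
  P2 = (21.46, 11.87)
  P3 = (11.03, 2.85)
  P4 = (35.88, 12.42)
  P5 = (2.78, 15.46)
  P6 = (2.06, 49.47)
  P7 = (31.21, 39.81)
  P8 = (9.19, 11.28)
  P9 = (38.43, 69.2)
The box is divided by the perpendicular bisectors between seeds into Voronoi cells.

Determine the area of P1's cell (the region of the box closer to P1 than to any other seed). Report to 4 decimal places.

1. box [0,41]×[0,86]: [(0, 0) (41, 0) (41, 86) (0, 86)]
2. ⊥bis P1·P0 via (18.27,63.015): [(0, 47.8189) (41, 81.9207) (41, 86) (0, 86)]  |A|=866.338
3. ⊥bis P1·P2 via (12.635,46.135): [(0, 47.8189) (41, 81.9207) (41, 86) (0, 86)]  |A|=866.338
4. ⊥bis P1·P3 via (7.42,41.625): [(0, 47.8189) (41, 81.9207) (41, 86) (0, 86)]  |A|=866.338
5. ⊥bis P1·P4 via (19.845,46.41): [(0, 47.8189) (41, 81.9207) (41, 86) (0, 86)]  |A|=866.338
6. ⊥bis P1·P5 via (3.295,47.93): [(0, 47.9823) (0.1927, 47.9792) (41, 81.9207) (41, 86) (0, 86)]  |A|=866.3222
7. ⊥bis P1·P6 via (2.935,64.935): [(0, 65.1011) (19.4546, 64.0003) (41, 81.9207) (41, 86) (0, 86)]  |A|=698.2288
8. ⊥bis P1·P7 via (17.51,60.105): [(0, 65.1011) (19.4546, 64.0003) (41, 81.9207) (41, 86) (0, 86)]  |A|=698.2288
9. ⊥bis P1·P8 via (6.5,45.84): [(0, 65.1011) (19.4546, 64.0003) (41, 81.9207) (41, 86) (0, 86)]  |A|=698.2288
10. ⊥bis P1·P9 via (21.12,74.8): [(0, 65.1011) (17.659, 64.1019) (24.7433, 86) (0, 86)]  |A|=455.4434
11. canonical 4-gon: [(0, 65.1011) (17.659, 64.1019) (24.7433, 86) (0, 86)]
12. shoelace: 455.4434

Area of P1's cell: 455.4434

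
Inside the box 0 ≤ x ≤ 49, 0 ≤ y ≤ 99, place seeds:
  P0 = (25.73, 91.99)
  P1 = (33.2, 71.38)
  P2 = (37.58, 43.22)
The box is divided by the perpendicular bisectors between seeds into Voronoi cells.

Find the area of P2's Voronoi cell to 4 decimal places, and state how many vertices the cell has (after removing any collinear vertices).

1. box [0,49]×[0,99]: [(0, 0) (49, 0) (49, 99) (0, 99)]
2. ⊥bis P2·P0 via (31.655,67.605): [(0, 59.9136) (0, 0) (49, 0) (49, 71.8194)]  |A|=3227.4584
3. ⊥bis P2·P1 via (35.39,57.3): [(0, 51.7954) (0, 0) (49, 0) (49, 59.4169)]  |A|=2724.7024
4. canonical 4-gon: [(0, 51.7954) (0, 0) (49, 0) (49, 59.4169)]
5. shoelace: 2724.7024

Area of P2's cell: 2724.7024 (4 vertices)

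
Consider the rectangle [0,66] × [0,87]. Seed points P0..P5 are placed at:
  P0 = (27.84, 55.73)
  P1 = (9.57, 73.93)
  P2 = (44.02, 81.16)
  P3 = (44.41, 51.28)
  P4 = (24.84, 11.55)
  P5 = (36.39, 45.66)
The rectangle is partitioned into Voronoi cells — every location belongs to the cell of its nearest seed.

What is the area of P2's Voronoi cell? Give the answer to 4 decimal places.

Area of P2's cell: 769.0380

1. box [0,66]×[0,87]: [(0, 0) (66, 0) (66, 87) (0, 87)]
2. ⊥bis P2·P0 via (35.93,68.445): [(66, 49.3128) (66, 87) (6.7672, 87)]  |A|=1116.1595
3. ⊥bis P2·P1 via (26.795,77.545): [(27.5913, 73.7505) (66, 49.3128) (66, 87) (24.8107, 87)]  |A|=996.6264
4. ⊥bis P2·P3 via (44.215,66.22): [(27.5913, 73.7505) (39.5233, 66.1588) (66, 66.5043) (66, 87) (24.8107, 87)]  |A|=769.038
5. ⊥bis P2·P4 via (34.43,46.355): [(27.5913, 73.7505) (39.5233, 66.1588) (66, 66.5043) (66, 87) (24.8107, 87)]  |A|=769.038
6. ⊥bis P2·P5 via (40.205,63.41): [(27.5913, 73.7505) (39.5233, 66.1588) (66, 66.5043) (66, 87) (24.8107, 87)]  |A|=769.038
7. canonical 5-gon: [(27.5913, 73.7505) (39.5233, 66.1588) (66, 66.5043) (66, 87) (24.8107, 87)]
8. shoelace: 769.038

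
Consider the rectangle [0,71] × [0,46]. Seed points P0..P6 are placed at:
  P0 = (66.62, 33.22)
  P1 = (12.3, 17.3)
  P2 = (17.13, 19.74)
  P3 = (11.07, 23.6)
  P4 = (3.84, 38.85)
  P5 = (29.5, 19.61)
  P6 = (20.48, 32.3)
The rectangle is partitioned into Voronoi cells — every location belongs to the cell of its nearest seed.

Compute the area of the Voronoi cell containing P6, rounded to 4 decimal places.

1. box [0,71]×[0,46]: [(0, 0) (71, 0) (71, 46) (0, 46)]
2. ⊥bis P6·P0 via (43.55,32.76): [(0, 0) (44.2032, 0) (43.286, 46) (0, 46)]  |A|=2012.252
3. ⊥bis P6·P1 via (16.39,24.8): [(0, 33.738) (44.009, 9.7384) (43.286, 46) (0, 46)]  |A|=1054.6285
4. ⊥bis P6·P2 via (18.805,26.02): [(0, 33.738) (9.6993, 28.4487) (43.8174, 19.3487) (43.286, 46) (0, 46)]  |A|=891.558
5. ⊥bis P6·P3 via (15.775,27.95): [(0, 45.0124) (17.1517, 26.461) (43.8174, 19.3487) (43.286, 46) (0, 46)]  |A|=784.8014
6. ⊥bis P6·P4 via (12.16,35.575): [(11.1343, 32.9694) (17.1517, 26.461) (43.8174, 19.3487) (43.286, 46) (16.2636, 46)]  |A|=673.3407
7. ⊥bis P6·P5 via (24.99,25.955): [(11.1343, 32.9694) (17.1517, 26.461) (23.3689, 24.8027) (43.4244, 39.0581) (43.286, 46) (16.2636, 46)]  |A|=472.8982
8. canonical 6-gon: [(11.1343, 32.9694) (17.1517, 26.461) (23.3689, 24.8027) (43.4244, 39.0581) (43.286, 46) (16.2636, 46)]
9. shoelace: 472.8982

Area of P6's cell: 472.8982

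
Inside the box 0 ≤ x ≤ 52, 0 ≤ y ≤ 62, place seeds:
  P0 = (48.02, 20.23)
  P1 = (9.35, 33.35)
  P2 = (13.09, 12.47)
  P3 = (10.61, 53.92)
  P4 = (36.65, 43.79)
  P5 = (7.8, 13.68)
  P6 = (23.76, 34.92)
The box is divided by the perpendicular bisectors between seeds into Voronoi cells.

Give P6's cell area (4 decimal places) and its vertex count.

Area of P6's cell: 399.2256 (5 vertices)

1. box [0,52]×[0,62]: [(0, 0) (52, 0) (52, 62) (0, 62)]
2. ⊥bis P6·P0 via (35.89,27.575): [(0, 0) (19.1927, 0) (52, 54.1801) (52, 62) (0, 62)]  |A|=2335.2487
3. ⊥bis P6·P1 via (16.555,34.135): [(20.1092, 1.5135) (52, 54.1801) (52, 62) (13.519, 62)]  |A|=1288.48
4. ⊥bis P6·P2 via (18.425,23.695): [(17.6525, 24.0622) (30.1626, 18.1164) (52, 54.1801) (52, 62) (13.519, 62)]  |A|=1154.7405
5. ⊥bis P6·P3 via (17.185,44.42): [(15.5572, 43.2934) (17.6525, 24.0622) (30.1626, 18.1164) (52, 54.1801) (52, 62) (42.5858, 62)]  |A|=882.8704
6. ⊥bis P6·P4 via (30.205,39.355): [(23.6436, 48.8901) (15.5572, 43.2934) (17.6525, 24.0622) (30.1626, 18.1164) (37.0233, 29.4466)]  |A|=399.2256
7. ⊥bis P6·P5 via (15.78,24.3): [(23.6436, 48.8901) (15.5572, 43.2934) (17.6525, 24.0622) (30.1626, 18.1164) (37.0233, 29.4466)]  |A|=399.2256
8. canonical 5-gon: [(23.6436, 48.8901) (15.5572, 43.2934) (17.6525, 24.0622) (30.1626, 18.1164) (37.0233, 29.4466)]
9. shoelace: 399.2256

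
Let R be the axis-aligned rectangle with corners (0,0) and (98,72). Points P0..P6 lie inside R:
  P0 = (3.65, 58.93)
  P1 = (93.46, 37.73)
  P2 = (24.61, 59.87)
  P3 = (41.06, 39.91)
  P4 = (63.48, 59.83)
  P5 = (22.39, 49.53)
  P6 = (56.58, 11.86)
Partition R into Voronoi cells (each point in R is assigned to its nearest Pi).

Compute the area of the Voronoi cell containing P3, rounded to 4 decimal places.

Area of P3's cell: 1085.4498

1. box [0,98]×[0,72]: [(0, 0) (98, 0) (98, 72) (0, 72)]
2. ⊥bis P3·P0 via (22.355,49.42): [(0, 5.4505) (0, 0) (98, 0) (98, 72) (33.8351, 72)]  |A|=5930.144
3. ⊥bis P3·P1 via (67.26,38.82): [(0, 5.4505) (0, 0) (65.645, 0) (68.6404, 72) (33.8351, 72)]  |A|=3708.4169
4. ⊥bis P3·P2 via (32.835,49.89): [(15.208, 35.3627) (0, 5.4505) (0, 0) (65.645, 0) (68.6404, 72) (59.6627, 72)]  |A|=3235.2913
5. ⊥bis P3·P4 via (52.27,49.87): [(44.0443, 59.1281) (15.208, 35.3627) (0, 5.4505) (0, 0) (65.645, 0) (67.0286, 33.2591)]  |A|=2711.4463
6. ⊥bis P3·P5 via (31.725,44.72): [(44.0443, 59.1281) (35.5358, 52.1159) (8.6823, 0) (65.645, 0) (67.0286, 33.2591)]  |A|=2211.7238
7. ⊥bis P3·P6 via (48.82,25.885): [(65.4199, 35.0697) (44.0443, 59.1281) (35.5358, 52.1159) (11.3325, 5.1432)]  |A|=1085.4498
8. canonical 4-gon: [(65.4199, 35.0697) (44.0443, 59.1281) (35.5358, 52.1159) (11.3325, 5.1432)]
9. shoelace: 1085.4498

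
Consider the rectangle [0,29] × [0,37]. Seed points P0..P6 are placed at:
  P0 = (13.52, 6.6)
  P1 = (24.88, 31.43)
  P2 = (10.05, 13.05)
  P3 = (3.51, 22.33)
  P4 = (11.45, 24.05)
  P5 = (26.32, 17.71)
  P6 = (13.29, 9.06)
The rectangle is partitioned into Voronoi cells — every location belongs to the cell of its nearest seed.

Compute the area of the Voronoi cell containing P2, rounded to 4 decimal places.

1. box [0,29]×[0,37]: [(0, 0) (29, 0) (29, 37) (0, 37)]
2. ⊥bis P2·P0 via (11.785,9.825): [(0, 3.4849) (29, 19.0864) (29, 37) (0, 37)]  |A|=745.7168
3. ⊥bis P2·P1 via (17.465,22.24): [(0, 36.3317) (0, 3.4849) (24.4244, 16.6248)]  |A|=401.1322
4. ⊥bis P2·P3 via (6.78,17.69): [(15.4935, 23.8307) (0, 12.9119) (0, 3.4849) (24.4244, 16.6248)]  |A|=219.7047
5. ⊥bis P2·P4 via (10.75,18.55): [(24.1524, 16.8442) (8.4209, 18.8464) (0, 12.9119) (0, 3.4849) (24.4244, 16.6248)]  |A|=173.4191
6. ⊥bis P2·P5 via (18.185,15.38): [(17.524, 17.6879) (8.4209, 18.8464) (0, 12.9119) (0, 3.4849) (18.7091, 13.5501)]  |A|=159.1603
7. ⊥bis P2·P6 via (11.67,11.055): [(17.9607, 16.1632) (17.524, 17.6879) (8.4209, 18.8464) (0, 12.9119) (0, 3.4849) (6.9559, 7.227)]  |A|=141.4377
8. canonical 6-gon: [(17.9607, 16.1632) (17.524, 17.6879) (8.4209, 18.8464) (0, 12.9119) (0, 3.4849) (6.9559, 7.227)]
9. shoelace: 141.4377

Area of P2's cell: 141.4377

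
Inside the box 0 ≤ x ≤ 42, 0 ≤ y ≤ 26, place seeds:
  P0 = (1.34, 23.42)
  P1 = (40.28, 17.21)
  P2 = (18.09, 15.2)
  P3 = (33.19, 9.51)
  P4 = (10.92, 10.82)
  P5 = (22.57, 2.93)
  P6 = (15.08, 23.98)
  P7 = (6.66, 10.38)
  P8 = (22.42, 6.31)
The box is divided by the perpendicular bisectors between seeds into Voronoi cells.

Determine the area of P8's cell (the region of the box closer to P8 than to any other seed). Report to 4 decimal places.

1. box [0,42]×[0,26]: [(0, 0) (42, 0) (42, 26) (0, 26)]
2. ⊥bis P8·P0 via (11.88,14.865): [(0, 0.2285) (0, 0) (42, 0) (42, 26) (20.9179, 26)]  |A|=822.4567
3. ⊥bis P8·P1 via (31.35,11.76): [(0, 0.2285) (0, 0) (38.5272, 0) (22.6593, 26) (20.9179, 26)]  |A|=525.8805
4. ⊥bis P8·P2 via (20.255,10.755): [(0.8873, 1.3217) (0, 0.2285) (0, 0) (38.5272, 0) (29.2805, 15.151)]  |A|=304.5916
5. ⊥bis P8·P3 via (27.805,7.91): [(26.1121, 13.6078) (0.8873, 1.3217) (0, 0.2285) (0, 0) (30.1552, 0)]  |A|=216.493
6. ⊥bis P8·P4 via (16.67,8.565): [(26.1121, 13.6078) (16.8852, 9.1137) (13.311, 0) (30.1552, 0)]  |A|=148.6202
7. ⊥bis P8·P5 via (22.495,4.62): [(28.7007, 4.8954) (26.1121, 13.6078) (16.8852, 9.1137) (14.9923, 4.287)]  |A|=78.5178
8. ⊥bis P8·P6 via (18.75,15.145): [(28.7007, 4.8954) (26.1121, 13.6078) (16.8852, 9.1137) (14.9923, 4.287)]  |A|=78.5178
9. ⊥bis P8·P7 via (14.54,8.345): [(28.7007, 4.8954) (26.1121, 13.6078) (16.8852, 9.1137) (14.9923, 4.287)]  |A|=78.5178
10. canonical 4-gon: [(28.7007, 4.8954) (26.1121, 13.6078) (16.8852, 9.1137) (14.9923, 4.287)]
11. shoelace: 78.5178

Area of P8's cell: 78.5178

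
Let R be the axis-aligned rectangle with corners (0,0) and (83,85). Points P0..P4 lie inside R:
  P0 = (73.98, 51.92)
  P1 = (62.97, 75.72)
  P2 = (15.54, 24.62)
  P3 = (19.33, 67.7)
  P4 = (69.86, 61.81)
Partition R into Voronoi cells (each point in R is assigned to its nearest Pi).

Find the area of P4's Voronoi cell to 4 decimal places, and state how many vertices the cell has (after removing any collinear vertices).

Area of P4's cell: 557.0729 (4 vertices)

1. box [0,83]×[0,85]: [(0, 0) (83, 0) (83, 85) (0, 85)]
2. ⊥bis P4·P0 via (71.92,56.865): [(0, 26.9044) (83, 61.4807) (83, 85) (0, 85)]  |A|=3387.0173
3. ⊥bis P4·P1 via (66.415,68.765): [(0, 35.8679) (0, 26.9044) (83, 61.4807) (83, 76.98)]  |A|=1015.203
4. ⊥bis P4·P2 via (42.7,43.215): [(35.6429, 53.5227) (41.9129, 44.3646) (83, 61.4807) (83, 76.98)]  |A|=608.8008
5. ⊥bis P4·P3 via (44.595,64.755): [(43.754, 57.5404) (42.2338, 44.4982) (83, 61.4807) (83, 76.98)]  |A|=557.0729
6. canonical 4-gon: [(43.754, 57.5404) (42.2338, 44.4982) (83, 61.4807) (83, 76.98)]
7. shoelace: 557.0729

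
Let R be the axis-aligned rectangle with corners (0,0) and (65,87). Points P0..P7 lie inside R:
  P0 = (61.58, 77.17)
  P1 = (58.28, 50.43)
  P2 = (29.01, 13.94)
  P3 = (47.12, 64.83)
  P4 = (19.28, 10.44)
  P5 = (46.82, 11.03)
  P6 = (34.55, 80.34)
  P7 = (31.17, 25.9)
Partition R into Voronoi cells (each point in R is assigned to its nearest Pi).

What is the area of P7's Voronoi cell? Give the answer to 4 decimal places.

1. box [0,65]×[0,87]: [(0, 0) (65, 0) (65, 87) (0, 87)]
2. ⊥bis P7·P0 via (46.375,51.535): [(0, 79.0416) (0, 0) (65, 0) (65, 40.4879)]  |A|=3884.7081
3. ⊥bis P7·P1 via (44.725,38.165): [(16.7026, 69.1347) (0, 79.0416) (0, 0) (65, 0) (65, 15.7575)]  |A|=3287.5025
4. ⊥bis P7·P2 via (30.09,19.92): [(16.7026, 69.1347) (0, 79.0416) (0, 25.3543) (65, 13.6152) (65, 15.7575)]  |A|=2020.9938
5. ⊥bis P7·P3 via (39.145,45.365): [(37.6595, 45.9736) (0, 61.4031) (0, 25.3543) (65, 13.6152) (65, 15.7575)]  |A|=1599.2483
6. ⊥bis P7·P4 via (25.225,18.17): [(37.6595, 45.9736) (0, 61.4031) (0, 37.5701) (20.7582, 21.6053) (65, 13.6152) (65, 15.7575)]  |A|=1472.4598
7. ⊥bis P7·P5 via (38.995,18.465): [(51.0604, 31.1633) (37.6595, 45.9736) (0, 61.4031) (0, 37.5701) (20.7582, 21.6053) (38.8707, 18.3342)]  |A|=1261.159
8. ⊥bis P7·P6 via (32.86,53.12): [(51.0604, 31.1633) (37.6595, 45.9736) (17.9589, 54.0452) (0, 55.1602) (0, 37.5701) (20.7582, 21.6053) (38.8707, 18.3342)]  |A|=1205.1011
9. canonical 7-gon: [(51.0604, 31.1633) (37.6595, 45.9736) (17.9589, 54.0452) (0, 55.1602) (0, 37.5701) (20.7582, 21.6053) (38.8707, 18.3342)]
10. shoelace: 1205.1011

Area of P7's cell: 1205.1011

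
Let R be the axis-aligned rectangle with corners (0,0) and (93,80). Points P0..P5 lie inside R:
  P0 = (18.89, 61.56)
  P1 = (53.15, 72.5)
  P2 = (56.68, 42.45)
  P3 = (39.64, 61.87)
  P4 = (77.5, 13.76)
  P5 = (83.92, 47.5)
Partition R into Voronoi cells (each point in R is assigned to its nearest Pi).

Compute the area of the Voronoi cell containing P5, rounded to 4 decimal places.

1. box [0,93]×[0,80]: [(0, 0) (93, 0) (93, 80) (0, 80)]
2. ⊥bis P5·P0 via (51.405,54.53): [(39.6152, 0) (93, 0) (93, 80) (56.9118, 80)]  |A|=3578.9201
3. ⊥bis P5·P1 via (68.535,60): [(46.8052, 33.2549) (39.6152, 0) (93, 0) (93, 80) (84.7846, 80)]  |A|=2927.4623
4. ⊥bis P5·P2 via (70.3,44.975): [(67.7041, 58.9773) (78.6379, 0) (93, 0) (93, 80) (84.7846, 80)]  |A|=1521.7101
5. ⊥bis P5·P3 via (61.78,54.685): [(67.7041, 58.9773) (78.6379, 0) (93, 0) (93, 80) (84.7846, 80)]  |A|=1521.7101
6. ⊥bis P5·P4 via (80.71,30.63): [(67.7041, 58.9773) (72.676, 32.1587) (93, 28.2915) (93, 80) (84.7846, 80)]  |A|=1003.2786
7. canonical 5-gon: [(67.7041, 58.9773) (72.676, 32.1587) (93, 28.2915) (93, 80) (84.7846, 80)]
8. shoelace: 1003.2786

Area of P5's cell: 1003.2786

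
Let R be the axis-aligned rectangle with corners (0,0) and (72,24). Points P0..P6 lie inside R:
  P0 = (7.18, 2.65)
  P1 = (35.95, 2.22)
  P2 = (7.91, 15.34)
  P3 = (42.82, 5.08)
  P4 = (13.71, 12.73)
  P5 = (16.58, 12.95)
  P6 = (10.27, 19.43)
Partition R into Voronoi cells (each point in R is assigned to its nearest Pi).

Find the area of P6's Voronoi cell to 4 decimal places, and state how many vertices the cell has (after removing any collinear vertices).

Area of P6's cell: 99.5687 (5 vertices)

1. box [0,72]×[0,24]: [(0, 0) (72, 0) (72, 24) (0, 24)]
2. ⊥bis P6·P0 via (8.725,11.04): [(0, 12.6467) (68.6768, 0) (72, 0) (72, 24) (0, 24)]  |A|=1293.7326
3. ⊥bis P6·P1 via (23.11,10.825): [(0, 12.6467) (21.658, 8.6584) (31.9395, 24) (0, 24)]  |A|=367.9464
4. ⊥bis P6·P2 via (9.09,17.385): [(0, 22.6301) (22.3707, 9.7218) (31.9395, 24) (0, 24)]  |A|=243.342
5. ⊥bis P6·P3 via (26.545,12.255): [(0, 22.6301) (22.3707, 9.7218) (31.3065, 23.0554) (31.7229, 24) (0, 24)]  |A|=243.2397
6. ⊥bis P6·P4 via (11.99,16.08): [(0, 22.6301) (11.6522, 15.9066) (27.4156, 24) (0, 24)]  |A|=118.9244
7. ⊥bis P6·P5 via (13.425,16.19): [(0, 22.6301) (11.6522, 15.9066) (14.7866, 17.5159) (21.4454, 24) (0, 24)]  |A|=99.5687
8. canonical 5-gon: [(0, 22.6301) (11.6522, 15.9066) (14.7866, 17.5159) (21.4454, 24) (0, 24)]
9. shoelace: 99.5687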